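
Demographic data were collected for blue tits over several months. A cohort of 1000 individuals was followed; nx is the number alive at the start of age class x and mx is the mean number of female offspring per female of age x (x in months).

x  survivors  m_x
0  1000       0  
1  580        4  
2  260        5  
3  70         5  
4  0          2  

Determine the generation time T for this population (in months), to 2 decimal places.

1.50

lx = nx/n0 = nx/1000: 1, 0.58, 0.26, 0.07, 0
lx·mx: 0, 2.32, 1.3, 0.35, 0 → R0 = 3.97
x·lx·mx: 0, 2.32, 2.6, 1.05, 0 → Σ = 5.97
T = 5.97 / 3.97 = 1.503778… → 1.50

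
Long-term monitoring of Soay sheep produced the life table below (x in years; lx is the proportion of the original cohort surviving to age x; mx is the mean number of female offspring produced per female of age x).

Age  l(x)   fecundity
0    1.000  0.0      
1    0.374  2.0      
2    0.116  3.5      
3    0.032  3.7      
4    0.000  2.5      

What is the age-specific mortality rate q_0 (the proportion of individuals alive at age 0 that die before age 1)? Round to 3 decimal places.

q_0 = (l_0 − l_1) / l_0 = (1 − 0.374) / 1
     = 0.626 / 1 = 0.626 → 0.626

0.626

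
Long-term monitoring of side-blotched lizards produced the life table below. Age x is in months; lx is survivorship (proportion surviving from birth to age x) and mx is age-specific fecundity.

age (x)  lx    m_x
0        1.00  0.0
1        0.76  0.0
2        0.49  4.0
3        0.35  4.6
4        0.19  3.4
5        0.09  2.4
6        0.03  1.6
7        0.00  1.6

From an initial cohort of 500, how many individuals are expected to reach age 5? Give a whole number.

Expected survivors = N0 · l_5 = 500 × 0.09 = 45 → 45

45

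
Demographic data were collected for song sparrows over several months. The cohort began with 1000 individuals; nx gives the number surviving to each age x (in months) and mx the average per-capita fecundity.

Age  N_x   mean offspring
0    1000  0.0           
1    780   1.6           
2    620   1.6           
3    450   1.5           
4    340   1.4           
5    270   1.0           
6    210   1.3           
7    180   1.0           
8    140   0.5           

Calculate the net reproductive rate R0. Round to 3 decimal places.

4.184

lx = nx/n0 = nx/1000: 1, 0.78, 0.62, 0.45, 0.34, 0.27, 0.21, 0.18, 0.14
lx·mx by age: 0, 1.248, 0.992, 0.675, 0.476, 0.27, 0.273, 0.18, 0.07
R0 = Σ lx·mx = 4.184 → 4.184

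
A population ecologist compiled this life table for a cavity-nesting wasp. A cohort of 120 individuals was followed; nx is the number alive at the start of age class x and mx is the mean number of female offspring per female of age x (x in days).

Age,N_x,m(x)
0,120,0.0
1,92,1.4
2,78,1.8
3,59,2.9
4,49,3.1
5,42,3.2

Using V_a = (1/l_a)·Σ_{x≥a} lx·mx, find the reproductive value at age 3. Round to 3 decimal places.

7.753

lx = nx/n0 = nx/120: 1, 0.76667…, 0.65, 0.49167…, 0.40833…, 0.35
lx·mx for x ≥ 3: 1.425833…, 1.265833…, 1.12 → sum = 3.811667…
V_3 = 3.811667… / l_3 = 3.811667… / 0.491667… = 7.752542… → 7.753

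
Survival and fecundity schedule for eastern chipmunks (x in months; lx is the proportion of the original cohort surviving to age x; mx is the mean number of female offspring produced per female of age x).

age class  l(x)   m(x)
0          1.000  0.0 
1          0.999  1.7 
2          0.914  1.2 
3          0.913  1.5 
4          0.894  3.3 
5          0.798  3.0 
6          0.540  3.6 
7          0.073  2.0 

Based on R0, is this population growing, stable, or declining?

growing

R0 = Σ lx·mx = 0 + 1.6983 + 1.0968 + 1.3695 + 2.9502 + 2.394 + 1.944 + 0.146 = 11.5988
R0 > 1, so the population is growing.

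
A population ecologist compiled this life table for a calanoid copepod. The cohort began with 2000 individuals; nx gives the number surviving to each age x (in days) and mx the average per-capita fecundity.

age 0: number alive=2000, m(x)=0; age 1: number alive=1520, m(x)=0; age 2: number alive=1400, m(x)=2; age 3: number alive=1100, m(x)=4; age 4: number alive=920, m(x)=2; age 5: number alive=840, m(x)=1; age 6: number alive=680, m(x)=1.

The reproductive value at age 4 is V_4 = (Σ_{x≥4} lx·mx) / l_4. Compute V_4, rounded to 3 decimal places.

3.652

lx = nx/n0 = nx/2000: 1, 0.76, 0.7, 0.55, 0.46, 0.42, 0.34
lx·mx for x ≥ 4: 0.92, 0.42, 0.34 → sum = 1.68
V_4 = 1.68 / l_4 = 1.68 / 0.46 = 3.652174… → 3.652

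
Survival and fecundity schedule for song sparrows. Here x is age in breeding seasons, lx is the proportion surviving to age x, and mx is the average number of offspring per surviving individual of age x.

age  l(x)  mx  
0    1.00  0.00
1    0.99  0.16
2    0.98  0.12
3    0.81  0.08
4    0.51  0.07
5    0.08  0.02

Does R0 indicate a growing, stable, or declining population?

R0 = Σ lx·mx = 0 + 0.1584 + 0.1176 + 0.0648 + 0.0357 + 0.0016 = 0.3781
R0 < 1, so the population is declining.

declining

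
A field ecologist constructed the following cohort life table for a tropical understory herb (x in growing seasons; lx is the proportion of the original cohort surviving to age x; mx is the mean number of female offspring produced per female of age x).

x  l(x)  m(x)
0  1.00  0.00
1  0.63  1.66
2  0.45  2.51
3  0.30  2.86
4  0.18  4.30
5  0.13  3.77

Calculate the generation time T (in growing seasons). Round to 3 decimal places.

2.659

lx·mx: 0, 1.0458, 1.1295, 0.858, 0.774, 0.4901 → R0 = 4.2974
x·lx·mx: 0, 1.0458, 2.259, 2.574, 3.096, 2.4505 → Σ = 11.4253
T = 11.4253 / 4.2974 = 2.658654… → 2.659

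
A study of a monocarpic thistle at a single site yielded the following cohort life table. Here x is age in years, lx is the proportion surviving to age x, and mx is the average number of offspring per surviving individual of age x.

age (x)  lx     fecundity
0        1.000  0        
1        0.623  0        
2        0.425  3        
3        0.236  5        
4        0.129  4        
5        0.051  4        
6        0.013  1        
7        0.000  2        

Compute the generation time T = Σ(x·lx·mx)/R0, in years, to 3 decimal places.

lx·mx: 0, 0, 1.275, 1.18, 0.516, 0.204, 0.013, 0 → R0 = 3.188
x·lx·mx: 0, 0, 2.55, 3.54, 2.064, 1.02, 0.078, 0 → Σ = 9.252
T = 9.252 / 3.188 = 2.902133… → 2.902

2.902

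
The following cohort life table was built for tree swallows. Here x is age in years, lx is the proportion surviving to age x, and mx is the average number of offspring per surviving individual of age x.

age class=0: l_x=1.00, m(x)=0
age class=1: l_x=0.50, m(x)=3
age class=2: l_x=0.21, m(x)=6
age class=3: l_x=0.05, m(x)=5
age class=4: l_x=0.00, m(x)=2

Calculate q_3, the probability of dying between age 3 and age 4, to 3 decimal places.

q_3 = (l_3 − l_4) / l_3 = (0.05 − 0) / 0.05
     = 0.05 / 0.05 = 1 → 1.000

1.000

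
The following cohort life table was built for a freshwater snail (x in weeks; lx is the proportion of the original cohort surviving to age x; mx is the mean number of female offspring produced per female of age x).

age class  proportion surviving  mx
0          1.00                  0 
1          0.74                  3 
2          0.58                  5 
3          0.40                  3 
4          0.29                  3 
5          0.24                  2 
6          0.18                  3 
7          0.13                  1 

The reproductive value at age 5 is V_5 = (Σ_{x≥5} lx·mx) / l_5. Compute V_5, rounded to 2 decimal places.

4.79

lx·mx for x ≥ 5: 0.48, 0.54, 0.13 → sum = 1.15
V_5 = 1.15 / l_5 = 1.15 / 0.24 = 4.791667… → 4.79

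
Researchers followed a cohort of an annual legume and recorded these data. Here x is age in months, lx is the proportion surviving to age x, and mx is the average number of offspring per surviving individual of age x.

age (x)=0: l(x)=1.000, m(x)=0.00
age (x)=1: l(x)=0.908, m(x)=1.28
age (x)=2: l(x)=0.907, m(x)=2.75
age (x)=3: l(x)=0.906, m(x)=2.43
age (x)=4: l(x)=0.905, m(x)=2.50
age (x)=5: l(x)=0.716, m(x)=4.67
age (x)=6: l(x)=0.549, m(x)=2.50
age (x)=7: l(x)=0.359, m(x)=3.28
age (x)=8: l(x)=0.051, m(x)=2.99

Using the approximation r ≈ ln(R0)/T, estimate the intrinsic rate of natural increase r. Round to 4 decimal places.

0.6680

R0 = Σ lx·mx = 0 + 1.16224 + 2.49425 + 2.20158 + 2.2625 + 3.34372 + 1.3725 + 1.17752 + 0.15249 = 14.1668
Σ x·lx·mx = 56.22164; T = 56.22164/14.1668 = 3.96855…
r ≈ ln(R0)/T = ln(14.1668)/3.96855… = 0.667977… → 0.6680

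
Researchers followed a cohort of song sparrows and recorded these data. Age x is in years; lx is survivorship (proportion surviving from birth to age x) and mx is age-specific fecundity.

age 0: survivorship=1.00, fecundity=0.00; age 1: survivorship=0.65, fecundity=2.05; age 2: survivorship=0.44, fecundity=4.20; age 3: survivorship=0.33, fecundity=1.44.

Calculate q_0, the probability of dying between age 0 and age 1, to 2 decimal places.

0.35

q_0 = (l_0 − l_1) / l_0 = (1 − 0.65) / 1
     = 0.35 / 1 = 0.35 → 0.35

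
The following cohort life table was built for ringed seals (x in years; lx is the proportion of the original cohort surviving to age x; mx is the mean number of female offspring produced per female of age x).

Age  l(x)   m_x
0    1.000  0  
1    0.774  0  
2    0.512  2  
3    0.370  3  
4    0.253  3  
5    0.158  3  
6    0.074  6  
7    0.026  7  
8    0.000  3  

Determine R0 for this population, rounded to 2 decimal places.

3.99

lx·mx by age: 0, 0, 1.024, 1.11, 0.759, 0.474, 0.444, 0.182, 0
R0 = Σ lx·mx = 3.993 → 3.99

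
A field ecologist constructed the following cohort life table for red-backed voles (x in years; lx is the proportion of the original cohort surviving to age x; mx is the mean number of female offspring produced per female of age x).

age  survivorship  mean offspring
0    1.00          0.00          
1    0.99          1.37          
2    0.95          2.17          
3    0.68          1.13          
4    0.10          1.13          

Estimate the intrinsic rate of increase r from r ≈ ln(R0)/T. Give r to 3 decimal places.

0.761

R0 = Σ lx·mx = 0 + 1.3563 + 2.0615 + 0.7684 + 0.113 = 4.2992
Σ x·lx·mx = 8.2365; T = 8.2365/4.2992 = 1.91582…
r ≈ ln(R0)/T = ln(4.2992)/1.91582… = 0.76126… → 0.761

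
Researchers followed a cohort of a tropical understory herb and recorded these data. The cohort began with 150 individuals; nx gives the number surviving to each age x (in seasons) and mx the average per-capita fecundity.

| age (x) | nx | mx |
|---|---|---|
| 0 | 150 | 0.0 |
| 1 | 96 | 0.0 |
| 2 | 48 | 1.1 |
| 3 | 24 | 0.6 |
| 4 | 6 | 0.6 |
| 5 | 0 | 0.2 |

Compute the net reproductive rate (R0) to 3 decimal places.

lx = nx/n0 = nx/150: 1, 0.64, 0.32, 0.16, 0.04, 0
lx·mx by age: 0, 0, 0.352, 0.096, 0.024, 0
R0 = Σ lx·mx = 0.472 → 0.472

0.472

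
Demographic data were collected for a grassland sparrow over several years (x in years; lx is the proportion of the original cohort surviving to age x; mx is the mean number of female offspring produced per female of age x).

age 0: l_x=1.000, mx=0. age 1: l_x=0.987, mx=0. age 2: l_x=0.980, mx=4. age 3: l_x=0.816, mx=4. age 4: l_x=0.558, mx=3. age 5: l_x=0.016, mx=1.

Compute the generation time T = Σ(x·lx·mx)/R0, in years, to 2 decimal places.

lx·mx: 0, 0, 3.92, 3.264, 1.674, 0.016 → R0 = 8.874
x·lx·mx: 0, 0, 7.84, 9.792, 6.696, 0.08 → Σ = 24.408
T = 24.408 / 8.874 = 2.750507… → 2.75

2.75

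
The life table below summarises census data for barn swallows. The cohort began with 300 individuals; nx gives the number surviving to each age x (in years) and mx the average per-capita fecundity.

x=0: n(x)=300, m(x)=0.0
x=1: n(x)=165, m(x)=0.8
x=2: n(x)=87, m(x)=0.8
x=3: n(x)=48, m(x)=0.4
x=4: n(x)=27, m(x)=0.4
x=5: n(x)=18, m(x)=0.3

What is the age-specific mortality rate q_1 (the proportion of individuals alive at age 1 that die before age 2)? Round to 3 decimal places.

0.473

lx = nx/n0 = nx/300: 1, 0.55, 0.29, 0.16, 0.09, 0.06
q_1 = (l_1 − l_2) / l_1 = (0.55 − 0.29) / 0.55
     = 0.26 / 0.55 = 0.472727… → 0.473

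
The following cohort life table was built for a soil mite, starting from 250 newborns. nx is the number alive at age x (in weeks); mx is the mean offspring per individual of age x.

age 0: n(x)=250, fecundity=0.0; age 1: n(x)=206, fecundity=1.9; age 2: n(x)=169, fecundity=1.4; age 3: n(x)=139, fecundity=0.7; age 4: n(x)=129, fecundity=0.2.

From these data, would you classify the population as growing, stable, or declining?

growing

lx = nx/n0 = nx/250: 1, 0.824, 0.676, 0.556, 0.516
R0 = Σ lx·mx = 0 + 1.5656 + 0.9464 + 0.3892 + 0.1032 = 3.0044
R0 > 1, so the population is growing.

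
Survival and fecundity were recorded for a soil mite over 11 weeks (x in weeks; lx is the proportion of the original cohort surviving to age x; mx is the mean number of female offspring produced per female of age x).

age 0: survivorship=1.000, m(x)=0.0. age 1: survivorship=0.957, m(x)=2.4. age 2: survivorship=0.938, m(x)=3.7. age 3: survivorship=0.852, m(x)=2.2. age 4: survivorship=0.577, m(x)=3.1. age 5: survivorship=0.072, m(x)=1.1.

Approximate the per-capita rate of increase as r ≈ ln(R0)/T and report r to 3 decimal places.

R0 = Σ lx·mx = 0 + 2.2968 + 3.4706 + 1.8744 + 1.7887 + 0.0792 = 9.5097
Σ x·lx·mx = 22.412; T = 22.412/9.5097 = 2.35675…
r ≈ ln(R0)/T = ln(9.5097)/2.35675… = 0.95569… → 0.956

0.956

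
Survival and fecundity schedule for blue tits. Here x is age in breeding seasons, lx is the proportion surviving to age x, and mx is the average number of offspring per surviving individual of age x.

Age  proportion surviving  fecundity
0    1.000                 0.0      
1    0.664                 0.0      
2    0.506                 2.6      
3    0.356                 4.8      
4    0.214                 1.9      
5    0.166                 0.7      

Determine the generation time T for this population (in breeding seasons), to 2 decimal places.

lx·mx: 0, 0, 1.3156, 1.7088, 0.4066, 0.1162 → R0 = 3.5472
x·lx·mx: 0, 0, 2.6312, 5.1264, 1.6264, 0.581 → Σ = 9.965
T = 9.965 / 3.5472 = 2.809258… → 2.81

2.81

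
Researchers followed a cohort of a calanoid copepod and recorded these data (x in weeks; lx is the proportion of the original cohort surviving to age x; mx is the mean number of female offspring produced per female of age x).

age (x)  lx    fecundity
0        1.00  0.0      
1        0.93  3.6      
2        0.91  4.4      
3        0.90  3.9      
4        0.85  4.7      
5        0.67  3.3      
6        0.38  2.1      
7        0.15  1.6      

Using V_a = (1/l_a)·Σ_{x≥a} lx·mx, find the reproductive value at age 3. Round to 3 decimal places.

lx·mx for x ≥ 3: 3.51, 3.995, 2.211, 0.798, 0.24 → sum = 10.754
V_3 = 10.754 / l_3 = 10.754 / 0.9 = 11.948889… → 11.949

11.949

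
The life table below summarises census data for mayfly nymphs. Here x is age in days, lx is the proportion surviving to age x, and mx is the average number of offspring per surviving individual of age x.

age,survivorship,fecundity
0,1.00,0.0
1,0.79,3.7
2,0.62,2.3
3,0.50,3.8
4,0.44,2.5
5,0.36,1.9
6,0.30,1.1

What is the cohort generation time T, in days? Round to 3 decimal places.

lx·mx: 0, 2.923, 1.426, 1.9, 1.1, 0.684, 0.33 → R0 = 8.363
x·lx·mx: 0, 2.923, 2.852, 5.7, 4.4, 3.42, 1.98 → Σ = 21.275
T = 21.275 / 8.363 = 2.543944… → 2.544

2.544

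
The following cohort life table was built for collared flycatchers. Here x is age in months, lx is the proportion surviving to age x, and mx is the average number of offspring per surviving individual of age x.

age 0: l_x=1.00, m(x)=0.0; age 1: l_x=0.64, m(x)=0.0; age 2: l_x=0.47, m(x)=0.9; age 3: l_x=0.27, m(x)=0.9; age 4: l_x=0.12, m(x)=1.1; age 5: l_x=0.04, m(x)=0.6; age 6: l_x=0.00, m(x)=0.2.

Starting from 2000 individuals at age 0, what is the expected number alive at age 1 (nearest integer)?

Expected survivors = N0 · l_1 = 2000 × 0.64 = 1280 → 1280

1280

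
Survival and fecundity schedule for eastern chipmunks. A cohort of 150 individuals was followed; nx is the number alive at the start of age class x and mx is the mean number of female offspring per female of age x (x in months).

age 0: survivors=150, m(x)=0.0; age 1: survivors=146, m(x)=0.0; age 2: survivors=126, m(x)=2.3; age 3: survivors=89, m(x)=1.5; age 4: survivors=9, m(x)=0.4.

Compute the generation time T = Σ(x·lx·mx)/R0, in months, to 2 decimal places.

lx = nx/n0 = nx/150: 1, 0.97333…, 0.84, 0.59333…, 0.06
lx·mx: 0, 0, 1.932, 0.89…, 0.024 → R0 = 2.846…
x·lx·mx: 0, 0, 3.864, 2.67…, 0.096 → Σ = 6.63…
T = 6.63… / 2.846… = 2.329585… → 2.33

2.33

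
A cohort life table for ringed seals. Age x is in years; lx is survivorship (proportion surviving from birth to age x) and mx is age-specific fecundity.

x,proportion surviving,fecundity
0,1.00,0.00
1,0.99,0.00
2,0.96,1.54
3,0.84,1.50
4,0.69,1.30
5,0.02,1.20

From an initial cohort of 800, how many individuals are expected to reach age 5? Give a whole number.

16

Expected survivors = N0 · l_5 = 800 × 0.02 = 16 → 16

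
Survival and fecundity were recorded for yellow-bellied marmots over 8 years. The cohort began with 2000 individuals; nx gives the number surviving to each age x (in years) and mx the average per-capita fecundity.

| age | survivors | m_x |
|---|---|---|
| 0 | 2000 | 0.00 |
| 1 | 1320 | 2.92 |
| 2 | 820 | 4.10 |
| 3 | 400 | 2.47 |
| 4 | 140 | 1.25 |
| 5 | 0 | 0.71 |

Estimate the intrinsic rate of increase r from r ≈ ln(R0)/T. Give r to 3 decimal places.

lx = nx/n0 = nx/2000: 1, 0.66, 0.41, 0.2, 0.07, 0
R0 = Σ lx·mx = 0 + 1.9272 + 1.681 + 0.494 + 0.0875 + 0 = 4.1897
Σ x·lx·mx = 7.1212; T = 7.1212/4.1897 = 1.69969…
r ≈ ln(R0)/T = ln(4.1897)/1.69969… = 0.84288… → 0.843

0.843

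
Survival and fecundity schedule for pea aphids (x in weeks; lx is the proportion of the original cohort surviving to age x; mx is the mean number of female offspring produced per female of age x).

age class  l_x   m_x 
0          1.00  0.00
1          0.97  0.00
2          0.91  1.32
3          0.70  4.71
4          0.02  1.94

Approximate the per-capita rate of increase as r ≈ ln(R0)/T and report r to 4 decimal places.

0.5512

R0 = Σ lx·mx = 0 + 0 + 1.2012 + 3.297 + 0.0388 = 4.537
Σ x·lx·mx = 12.4486; T = 12.4486/4.537 = 2.7438…
r ≈ ln(R0)/T = ln(4.537)/2.7438… = 0.551158… → 0.5512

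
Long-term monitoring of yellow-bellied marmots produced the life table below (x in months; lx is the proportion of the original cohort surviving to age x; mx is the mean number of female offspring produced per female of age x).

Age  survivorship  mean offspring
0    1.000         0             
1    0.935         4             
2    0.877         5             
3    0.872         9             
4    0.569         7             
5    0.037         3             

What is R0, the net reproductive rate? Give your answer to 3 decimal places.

lx·mx by age: 0, 3.74, 4.385, 7.848, 3.983, 0.111
R0 = Σ lx·mx = 20.067 → 20.067

20.067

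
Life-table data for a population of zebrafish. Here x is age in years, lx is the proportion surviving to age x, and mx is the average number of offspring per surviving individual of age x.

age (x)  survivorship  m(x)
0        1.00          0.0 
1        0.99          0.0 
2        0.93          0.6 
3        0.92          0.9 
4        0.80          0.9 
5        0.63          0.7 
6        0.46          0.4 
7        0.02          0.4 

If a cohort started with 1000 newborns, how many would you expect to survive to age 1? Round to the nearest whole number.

990

Expected survivors = N0 · l_1 = 1000 × 0.99 = 990 → 990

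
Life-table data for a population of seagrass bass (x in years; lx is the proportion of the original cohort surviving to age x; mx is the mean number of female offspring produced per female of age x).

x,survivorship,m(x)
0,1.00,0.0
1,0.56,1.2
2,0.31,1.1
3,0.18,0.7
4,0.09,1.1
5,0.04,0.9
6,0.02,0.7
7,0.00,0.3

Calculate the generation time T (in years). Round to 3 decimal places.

1.857

lx·mx: 0, 0.672, 0.341, 0.126, 0.099, 0.036, 0.014, 0 → R0 = 1.288
x·lx·mx: 0, 0.672, 0.682, 0.378, 0.396, 0.18, 0.084, 0 → Σ = 2.392
T = 2.392 / 1.288 = 1.857143… → 1.857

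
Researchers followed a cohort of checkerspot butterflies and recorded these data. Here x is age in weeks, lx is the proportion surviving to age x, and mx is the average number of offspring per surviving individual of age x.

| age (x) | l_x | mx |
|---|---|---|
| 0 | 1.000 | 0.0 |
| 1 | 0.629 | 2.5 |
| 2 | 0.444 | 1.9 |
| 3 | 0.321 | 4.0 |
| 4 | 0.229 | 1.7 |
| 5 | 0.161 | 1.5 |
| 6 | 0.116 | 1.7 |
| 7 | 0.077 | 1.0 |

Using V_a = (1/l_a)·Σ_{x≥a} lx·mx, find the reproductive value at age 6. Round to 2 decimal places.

2.36

lx·mx for x ≥ 6: 0.1972, 0.077 → sum = 0.2742
V_6 = 0.2742 / l_6 = 0.2742 / 0.116 = 2.363793… → 2.36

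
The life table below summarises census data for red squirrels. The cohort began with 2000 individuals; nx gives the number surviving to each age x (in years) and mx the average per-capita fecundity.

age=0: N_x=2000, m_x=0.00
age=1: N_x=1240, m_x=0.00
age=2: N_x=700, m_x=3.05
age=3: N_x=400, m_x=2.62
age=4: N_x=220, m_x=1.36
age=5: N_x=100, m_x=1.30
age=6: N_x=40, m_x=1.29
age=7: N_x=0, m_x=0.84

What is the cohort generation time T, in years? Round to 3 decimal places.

lx = nx/n0 = nx/2000: 1, 0.62, 0.35, 0.2, 0.11, 0.05, 0.02, 0
lx·mx: 0, 0, 1.0675, 0.524, 0.1496, 0.065, 0.0258, 0 → R0 = 1.8319
x·lx·mx: 0, 0, 2.135, 1.572, 0.5984, 0.325, 0.1548, 0 → Σ = 4.7852
T = 4.7852 / 1.8319 = 2.612151… → 2.612

2.612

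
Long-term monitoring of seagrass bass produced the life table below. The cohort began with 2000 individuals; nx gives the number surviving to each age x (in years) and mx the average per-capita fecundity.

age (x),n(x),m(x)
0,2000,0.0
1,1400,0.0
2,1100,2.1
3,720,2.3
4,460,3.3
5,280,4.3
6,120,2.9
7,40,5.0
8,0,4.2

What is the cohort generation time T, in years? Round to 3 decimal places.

lx = nx/n0 = nx/2000: 1, 0.7, 0.55, 0.36, 0.23, 0.14, 0.06, 0.02, 0
lx·mx: 0, 0, 1.155, 0.828, 0.759, 0.602, 0.174, 0.1, 0 → R0 = 3.618
x·lx·mx: 0, 0, 2.31, 2.484, 3.036, 3.01, 1.044, 0.7, 0 → Σ = 12.584
T = 12.584 / 3.618 = 3.478165… → 3.478

3.478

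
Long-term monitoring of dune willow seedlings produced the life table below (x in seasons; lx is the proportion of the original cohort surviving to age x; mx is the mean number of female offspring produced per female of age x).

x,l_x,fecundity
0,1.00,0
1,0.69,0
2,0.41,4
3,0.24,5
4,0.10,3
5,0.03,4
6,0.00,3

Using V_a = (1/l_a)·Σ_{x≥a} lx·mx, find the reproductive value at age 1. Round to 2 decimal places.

lx·mx for x ≥ 1: 0, 1.64, 1.2, 0.3, 0.12, 0 → sum = 3.26
V_1 = 3.26 / l_1 = 3.26 / 0.69 = 4.724638… → 4.72

4.72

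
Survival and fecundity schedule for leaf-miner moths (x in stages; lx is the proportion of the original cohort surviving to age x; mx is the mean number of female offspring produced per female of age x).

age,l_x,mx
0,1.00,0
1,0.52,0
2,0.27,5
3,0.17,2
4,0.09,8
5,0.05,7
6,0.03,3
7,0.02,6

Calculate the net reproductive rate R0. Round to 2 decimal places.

2.97

lx·mx by age: 0, 0, 1.35, 0.34, 0.72, 0.35, 0.09, 0.12
R0 = Σ lx·mx = 2.97 → 2.97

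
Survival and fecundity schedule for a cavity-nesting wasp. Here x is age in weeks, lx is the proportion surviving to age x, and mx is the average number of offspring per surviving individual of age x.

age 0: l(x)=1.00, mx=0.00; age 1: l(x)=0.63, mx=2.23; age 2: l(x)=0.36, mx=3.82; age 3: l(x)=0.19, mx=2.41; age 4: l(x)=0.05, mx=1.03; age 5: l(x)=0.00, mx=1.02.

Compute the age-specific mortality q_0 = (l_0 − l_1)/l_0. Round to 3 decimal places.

q_0 = (l_0 − l_1) / l_0 = (1 − 0.63) / 1
     = 0.37 / 1 = 0.37 → 0.370

0.370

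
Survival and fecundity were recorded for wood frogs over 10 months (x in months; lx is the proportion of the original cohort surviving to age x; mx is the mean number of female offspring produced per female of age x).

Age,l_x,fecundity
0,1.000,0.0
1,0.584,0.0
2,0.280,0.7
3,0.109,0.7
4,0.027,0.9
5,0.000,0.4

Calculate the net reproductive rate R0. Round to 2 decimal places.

0.30

lx·mx by age: 0, 0, 0.196, 0.0763, 0.0243, 0
R0 = Σ lx·mx = 0.2966 → 0.30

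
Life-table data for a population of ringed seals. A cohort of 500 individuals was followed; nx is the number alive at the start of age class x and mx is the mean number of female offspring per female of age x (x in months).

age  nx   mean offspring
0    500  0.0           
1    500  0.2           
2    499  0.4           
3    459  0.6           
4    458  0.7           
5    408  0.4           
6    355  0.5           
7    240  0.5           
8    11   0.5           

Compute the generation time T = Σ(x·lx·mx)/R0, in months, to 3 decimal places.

lx = nx/n0 = nx/500: 1, 1, 0.998, 0.918, 0.916, 0.816, 0.71, 0.48, 0.022
lx·mx: 0, 0.2, 0.3992, 0.5508, 0.6412, 0.3264, 0.355, 0.24, 0.011 → R0 = 2.7236
x·lx·mx: 0, 0.2, 0.7984, 1.6524, 2.5648, 1.632, 2.13, 1.68, 0.088 → Σ = 10.7456
T = 10.7456 / 2.7236 = 3.945366… → 3.945

3.945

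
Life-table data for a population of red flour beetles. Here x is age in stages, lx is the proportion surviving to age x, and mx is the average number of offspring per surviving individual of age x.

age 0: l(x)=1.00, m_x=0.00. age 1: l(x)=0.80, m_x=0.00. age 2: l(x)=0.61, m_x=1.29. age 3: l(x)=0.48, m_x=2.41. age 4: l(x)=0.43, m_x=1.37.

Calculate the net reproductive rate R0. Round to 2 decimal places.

2.53

lx·mx by age: 0, 0, 0.7869, 1.1568, 0.5891
R0 = Σ lx·mx = 2.5328 → 2.53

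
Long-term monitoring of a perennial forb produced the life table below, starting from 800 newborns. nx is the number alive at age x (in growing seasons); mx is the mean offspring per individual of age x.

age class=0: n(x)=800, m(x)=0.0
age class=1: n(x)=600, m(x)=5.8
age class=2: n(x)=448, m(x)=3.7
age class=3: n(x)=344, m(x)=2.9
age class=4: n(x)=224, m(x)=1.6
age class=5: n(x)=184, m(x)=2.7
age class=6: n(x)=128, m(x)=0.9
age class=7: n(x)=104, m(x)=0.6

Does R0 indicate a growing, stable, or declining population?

lx = nx/n0 = nx/800: 1, 0.75, 0.56, 0.43, 0.28, 0.23, 0.16, 0.13
R0 = Σ lx·mx = 0 + 4.35 + 2.072 + 1.247 + 0.448 + 0.621 + 0.144 + 0.078 = 8.96
R0 > 1, so the population is growing.

growing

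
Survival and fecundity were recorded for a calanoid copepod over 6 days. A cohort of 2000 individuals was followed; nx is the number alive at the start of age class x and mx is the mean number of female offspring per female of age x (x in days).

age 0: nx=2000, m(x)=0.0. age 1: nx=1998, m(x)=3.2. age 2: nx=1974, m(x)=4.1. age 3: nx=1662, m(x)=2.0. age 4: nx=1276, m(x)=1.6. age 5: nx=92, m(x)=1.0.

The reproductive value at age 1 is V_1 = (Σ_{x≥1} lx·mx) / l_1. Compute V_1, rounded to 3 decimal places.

9.982

lx = nx/n0 = nx/2000: 1, 0.999, 0.987, 0.831, 0.638, 0.046
lx·mx for x ≥ 1: 3.1968, 4.0467, 1.662, 1.0208, 0.046 → sum = 9.9723
V_1 = 9.9723 / l_1 = 9.9723 / 0.999 = 9.982282… → 9.982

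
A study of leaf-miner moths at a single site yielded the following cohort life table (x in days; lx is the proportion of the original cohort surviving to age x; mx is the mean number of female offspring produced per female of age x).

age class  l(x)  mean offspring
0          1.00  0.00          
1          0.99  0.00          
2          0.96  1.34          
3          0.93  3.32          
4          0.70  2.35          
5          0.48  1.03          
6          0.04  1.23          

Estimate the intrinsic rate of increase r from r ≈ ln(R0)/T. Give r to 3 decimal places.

R0 = Σ lx·mx = 0 + 0 + 1.2864 + 3.0876 + 1.645 + 0.4944 + 0.0492 = 6.5626
Σ x·lx·mx = 21.1828; T = 21.1828/6.5626 = 3.22781…
r ≈ ln(R0)/T = ln(6.5626)/3.22781… = 0.58287… → 0.583

0.583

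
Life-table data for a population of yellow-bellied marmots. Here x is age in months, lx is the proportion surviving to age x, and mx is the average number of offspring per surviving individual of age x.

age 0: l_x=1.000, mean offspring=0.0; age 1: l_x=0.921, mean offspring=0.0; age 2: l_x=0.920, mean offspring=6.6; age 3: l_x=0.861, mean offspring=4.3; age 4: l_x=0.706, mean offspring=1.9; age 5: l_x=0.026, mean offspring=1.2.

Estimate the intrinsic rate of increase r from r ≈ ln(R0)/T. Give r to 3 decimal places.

R0 = Σ lx·mx = 0 + 0 + 6.072 + 3.7023 + 1.3414 + 0.0312 = 11.1469
Σ x·lx·mx = 28.7725; T = 28.7725/11.1469 = 2.58121…
r ≈ ln(R0)/T = ln(11.1469)/2.58121… = 0.93412… → 0.934

0.934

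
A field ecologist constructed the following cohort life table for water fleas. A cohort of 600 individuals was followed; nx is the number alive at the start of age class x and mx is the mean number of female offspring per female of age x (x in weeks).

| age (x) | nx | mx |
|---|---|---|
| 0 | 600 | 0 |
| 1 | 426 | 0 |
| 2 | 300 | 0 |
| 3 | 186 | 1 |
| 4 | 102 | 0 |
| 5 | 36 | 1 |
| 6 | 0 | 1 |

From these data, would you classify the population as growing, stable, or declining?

lx = nx/n0 = nx/600: 1, 0.71, 0.5, 0.31, 0.17, 0.06, 0
R0 = Σ lx·mx = 0 + 0 + 0 + 0.31 + 0 + 0.06 + 0 = 0.37
R0 < 1, so the population is declining.

declining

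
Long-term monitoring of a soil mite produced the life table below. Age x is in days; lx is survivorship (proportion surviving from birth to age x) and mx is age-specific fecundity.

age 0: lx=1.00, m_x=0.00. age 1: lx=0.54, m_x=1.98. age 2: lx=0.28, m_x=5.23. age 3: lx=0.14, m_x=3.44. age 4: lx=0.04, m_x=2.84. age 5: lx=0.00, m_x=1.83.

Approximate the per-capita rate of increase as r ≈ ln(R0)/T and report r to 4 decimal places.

0.6052

R0 = Σ lx·mx = 0 + 1.0692 + 1.4644 + 0.4816 + 0.1136 + 0 = 3.1288
Σ x·lx·mx = 5.8972; T = 5.8972/3.1288 = 1.88481…
r ≈ ln(R0)/T = ln(3.1288)/1.88481… = 0.605179… → 0.6052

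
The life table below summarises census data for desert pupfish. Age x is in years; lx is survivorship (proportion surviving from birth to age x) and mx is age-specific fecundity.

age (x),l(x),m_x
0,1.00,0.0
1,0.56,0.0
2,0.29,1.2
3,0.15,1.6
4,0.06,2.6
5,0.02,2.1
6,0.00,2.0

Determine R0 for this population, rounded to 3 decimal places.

0.786

lx·mx by age: 0, 0, 0.348, 0.24, 0.156, 0.042, 0
R0 = Σ lx·mx = 0.786 → 0.786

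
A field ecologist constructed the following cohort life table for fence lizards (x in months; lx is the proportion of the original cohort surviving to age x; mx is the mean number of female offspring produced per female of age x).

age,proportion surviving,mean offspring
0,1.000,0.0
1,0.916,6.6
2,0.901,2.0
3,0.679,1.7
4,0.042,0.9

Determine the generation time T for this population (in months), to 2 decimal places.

lx·mx: 0, 6.0456, 1.802, 1.1543, 0.0378 → R0 = 9.0397
x·lx·mx: 0, 6.0456, 3.604, 3.4629, 0.1512 → Σ = 13.2637
T = 13.2637 / 9.0397 = 1.467272… → 1.47

1.47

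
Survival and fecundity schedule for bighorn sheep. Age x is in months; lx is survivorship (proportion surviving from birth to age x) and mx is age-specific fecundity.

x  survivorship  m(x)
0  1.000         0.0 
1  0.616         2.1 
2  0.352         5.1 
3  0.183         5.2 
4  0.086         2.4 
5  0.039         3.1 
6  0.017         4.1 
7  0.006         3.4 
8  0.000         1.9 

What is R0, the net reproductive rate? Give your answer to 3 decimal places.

4.458

lx·mx by age: 0, 1.2936, 1.7952, 0.9516, 0.2064, 0.1209, 0.0697, 0.0204, 0
R0 = Σ lx·mx = 4.4578 → 4.458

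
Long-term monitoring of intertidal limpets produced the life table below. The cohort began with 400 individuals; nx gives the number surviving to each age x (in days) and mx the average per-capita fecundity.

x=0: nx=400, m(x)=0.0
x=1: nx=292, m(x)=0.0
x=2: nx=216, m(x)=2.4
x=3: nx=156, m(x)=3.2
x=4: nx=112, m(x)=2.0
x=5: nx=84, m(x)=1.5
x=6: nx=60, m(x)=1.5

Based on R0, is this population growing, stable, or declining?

lx = nx/n0 = nx/400: 1, 0.73, 0.54, 0.39, 0.28, 0.21, 0.15
R0 = Σ lx·mx = 0 + 0 + 1.296 + 1.248 + 0.56 + 0.315 + 0.225 = 3.644
R0 > 1, so the population is growing.

growing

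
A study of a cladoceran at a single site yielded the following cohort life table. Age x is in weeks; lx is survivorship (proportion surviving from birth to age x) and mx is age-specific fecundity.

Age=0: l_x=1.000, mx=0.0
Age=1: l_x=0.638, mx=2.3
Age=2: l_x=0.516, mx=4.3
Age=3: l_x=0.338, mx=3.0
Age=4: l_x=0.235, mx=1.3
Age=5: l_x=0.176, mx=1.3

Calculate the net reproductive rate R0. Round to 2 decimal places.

lx·mx by age: 0, 1.4674, 2.2188, 1.014, 0.3055, 0.2288
R0 = Σ lx·mx = 5.2345 → 5.23

5.23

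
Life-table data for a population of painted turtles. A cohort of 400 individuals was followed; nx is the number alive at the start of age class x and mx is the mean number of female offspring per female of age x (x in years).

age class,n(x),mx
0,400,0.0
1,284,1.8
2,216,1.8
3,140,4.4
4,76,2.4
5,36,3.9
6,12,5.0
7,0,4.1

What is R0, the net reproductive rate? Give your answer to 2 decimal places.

lx = nx/n0 = nx/400: 1, 0.71, 0.54, 0.35, 0.19, 0.09, 0.03, 0
lx·mx by age: 0, 1.278, 0.972, 1.54, 0.456, 0.351, 0.15, 0
R0 = Σ lx·mx = 4.747 → 4.75

4.75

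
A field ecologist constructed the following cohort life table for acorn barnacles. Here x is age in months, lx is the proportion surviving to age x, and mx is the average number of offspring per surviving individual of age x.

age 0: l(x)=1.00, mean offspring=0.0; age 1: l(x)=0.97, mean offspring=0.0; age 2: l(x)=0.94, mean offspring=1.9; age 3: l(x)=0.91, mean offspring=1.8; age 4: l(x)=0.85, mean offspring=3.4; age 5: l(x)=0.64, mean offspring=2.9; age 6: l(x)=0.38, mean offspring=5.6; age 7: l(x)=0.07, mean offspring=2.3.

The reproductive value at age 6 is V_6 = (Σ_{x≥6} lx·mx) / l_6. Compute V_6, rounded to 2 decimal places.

6.02

lx·mx for x ≥ 6: 2.128, 0.161 → sum = 2.289
V_6 = 2.289 / l_6 = 2.289 / 0.38 = 6.023684… → 6.02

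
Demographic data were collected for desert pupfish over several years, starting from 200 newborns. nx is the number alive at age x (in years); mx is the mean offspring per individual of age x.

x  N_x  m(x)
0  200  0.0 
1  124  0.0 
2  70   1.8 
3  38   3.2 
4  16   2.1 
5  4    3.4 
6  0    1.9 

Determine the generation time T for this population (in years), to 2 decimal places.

lx = nx/n0 = nx/200: 1, 0.62, 0.35, 0.19, 0.08, 0.02, 0
lx·mx: 0, 0, 0.63, 0.608, 0.168, 0.068, 0 → R0 = 1.474
x·lx·mx: 0, 0, 1.26, 1.824, 0.672, 0.34, 0 → Σ = 4.096
T = 4.096 / 1.474 = 2.778833… → 2.78

2.78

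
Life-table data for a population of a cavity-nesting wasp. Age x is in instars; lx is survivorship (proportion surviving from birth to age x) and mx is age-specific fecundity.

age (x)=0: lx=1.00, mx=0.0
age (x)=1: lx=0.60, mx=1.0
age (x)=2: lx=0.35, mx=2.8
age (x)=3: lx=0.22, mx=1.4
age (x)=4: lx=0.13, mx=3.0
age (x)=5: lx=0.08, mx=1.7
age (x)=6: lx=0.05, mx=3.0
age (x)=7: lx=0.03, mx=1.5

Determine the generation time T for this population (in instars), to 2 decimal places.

lx·mx: 0, 0.6, 0.98, 0.308, 0.39, 0.136, 0.15, 0.045 → R0 = 2.609
x·lx·mx: 0, 0.6, 1.96, 0.924, 1.56, 0.68, 0.9, 0.315 → Σ = 6.939
T = 6.939 / 2.609 = 2.65964… → 2.66

2.66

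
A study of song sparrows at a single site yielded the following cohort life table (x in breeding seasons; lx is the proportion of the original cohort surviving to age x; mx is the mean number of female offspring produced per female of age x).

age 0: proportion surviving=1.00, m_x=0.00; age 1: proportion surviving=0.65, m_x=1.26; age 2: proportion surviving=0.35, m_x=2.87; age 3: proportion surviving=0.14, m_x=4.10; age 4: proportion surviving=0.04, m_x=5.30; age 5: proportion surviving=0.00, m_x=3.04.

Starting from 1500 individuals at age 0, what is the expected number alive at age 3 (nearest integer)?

Expected survivors = N0 · l_3 = 1500 × 0.14 = 210 → 210

210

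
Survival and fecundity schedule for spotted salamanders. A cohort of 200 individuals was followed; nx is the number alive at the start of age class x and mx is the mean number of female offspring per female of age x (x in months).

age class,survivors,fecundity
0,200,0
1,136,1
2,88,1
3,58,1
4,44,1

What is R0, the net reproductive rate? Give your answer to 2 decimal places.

1.63

lx = nx/n0 = nx/200: 1, 0.68, 0.44, 0.29, 0.22
lx·mx by age: 0, 0.68, 0.44, 0.29, 0.22
R0 = Σ lx·mx = 1.63 → 1.63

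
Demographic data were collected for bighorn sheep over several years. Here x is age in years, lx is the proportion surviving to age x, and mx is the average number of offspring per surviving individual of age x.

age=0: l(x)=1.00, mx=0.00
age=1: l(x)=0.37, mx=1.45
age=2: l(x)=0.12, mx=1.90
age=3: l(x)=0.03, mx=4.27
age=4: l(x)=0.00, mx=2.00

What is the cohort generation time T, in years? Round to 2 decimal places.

1.54

lx·mx: 0, 0.5365, 0.228, 0.1281, 0 → R0 = 0.8926
x·lx·mx: 0, 0.5365, 0.456, 0.3843, 0 → Σ = 1.3768
T = 1.3768 / 0.8926 = 1.54246… → 1.54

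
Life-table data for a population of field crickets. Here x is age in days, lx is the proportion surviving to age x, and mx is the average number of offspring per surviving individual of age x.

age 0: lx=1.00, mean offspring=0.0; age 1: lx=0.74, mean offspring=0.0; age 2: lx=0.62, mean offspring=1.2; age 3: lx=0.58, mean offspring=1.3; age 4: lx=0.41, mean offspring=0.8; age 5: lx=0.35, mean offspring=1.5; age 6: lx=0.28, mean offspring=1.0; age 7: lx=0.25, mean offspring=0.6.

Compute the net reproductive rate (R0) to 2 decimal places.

lx·mx by age: 0, 0, 0.744, 0.754, 0.328, 0.525, 0.28, 0.15
R0 = Σ lx·mx = 2.781 → 2.78

2.78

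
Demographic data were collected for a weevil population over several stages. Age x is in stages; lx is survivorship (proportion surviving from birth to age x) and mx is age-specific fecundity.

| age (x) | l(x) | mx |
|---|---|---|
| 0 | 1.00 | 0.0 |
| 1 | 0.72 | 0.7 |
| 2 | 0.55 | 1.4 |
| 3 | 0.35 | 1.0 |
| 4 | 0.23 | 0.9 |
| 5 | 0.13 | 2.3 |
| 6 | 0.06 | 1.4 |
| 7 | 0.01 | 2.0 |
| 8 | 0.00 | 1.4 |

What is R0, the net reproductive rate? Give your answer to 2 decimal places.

lx·mx by age: 0, 0.504, 0.77, 0.35, 0.207, 0.299, 0.084, 0.02, 0
R0 = Σ lx·mx = 2.234 → 2.23

2.23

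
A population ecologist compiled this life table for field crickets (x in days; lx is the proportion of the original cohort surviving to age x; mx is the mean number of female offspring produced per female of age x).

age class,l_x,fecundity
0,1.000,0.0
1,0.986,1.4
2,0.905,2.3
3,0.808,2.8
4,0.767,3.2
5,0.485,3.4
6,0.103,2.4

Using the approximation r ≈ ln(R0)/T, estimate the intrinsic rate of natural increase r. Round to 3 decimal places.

R0 = Σ lx·mx = 0 + 1.3804 + 2.0815 + 2.2624 + 2.4544 + 1.649 + 0.2472 = 10.0749
Σ x·lx·mx = 31.8764; T = 31.8764/10.0749 = 3.16394…
r ≈ ln(R0)/T = ln(10.0749)/3.16394… = 0.73012… → 0.730

0.730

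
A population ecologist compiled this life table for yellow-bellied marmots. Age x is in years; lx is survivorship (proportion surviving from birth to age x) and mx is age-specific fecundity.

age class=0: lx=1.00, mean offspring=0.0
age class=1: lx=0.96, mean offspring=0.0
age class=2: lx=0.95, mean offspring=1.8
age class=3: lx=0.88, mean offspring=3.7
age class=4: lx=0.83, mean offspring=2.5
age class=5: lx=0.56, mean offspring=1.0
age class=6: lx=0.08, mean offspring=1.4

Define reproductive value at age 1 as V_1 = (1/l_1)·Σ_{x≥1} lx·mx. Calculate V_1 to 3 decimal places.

8.034

lx·mx for x ≥ 1: 0, 1.71, 3.256, 2.075, 0.56, 0.112 → sum = 7.713
V_1 = 7.713 / l_1 = 7.713 / 0.96 = 8.034375 → 8.034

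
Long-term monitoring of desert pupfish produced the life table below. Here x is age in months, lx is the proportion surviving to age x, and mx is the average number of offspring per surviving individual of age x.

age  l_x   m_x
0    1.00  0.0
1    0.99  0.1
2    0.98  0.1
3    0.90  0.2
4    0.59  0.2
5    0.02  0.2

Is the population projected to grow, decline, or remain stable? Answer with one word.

declining

R0 = Σ lx·mx = 0 + 0.099 + 0.098 + 0.18 + 0.118 + 0.004 = 0.499
R0 < 1, so the population is declining.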